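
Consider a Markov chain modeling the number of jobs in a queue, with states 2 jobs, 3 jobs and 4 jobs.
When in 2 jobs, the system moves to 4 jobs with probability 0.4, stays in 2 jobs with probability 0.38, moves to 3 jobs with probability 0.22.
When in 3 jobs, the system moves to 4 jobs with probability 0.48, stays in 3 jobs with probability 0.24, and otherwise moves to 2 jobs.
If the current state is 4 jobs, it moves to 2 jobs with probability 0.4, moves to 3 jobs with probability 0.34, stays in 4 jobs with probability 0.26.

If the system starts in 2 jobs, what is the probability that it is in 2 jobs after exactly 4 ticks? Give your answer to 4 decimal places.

0.3605

Propagate the distribution vector 4 ticks from 2 jobs.
After 0 ticks: (1.0000, 0.0000, 0.0000)
After 1 tick: (0.3800, 0.2200, 0.4000)
After 2 ticks: (0.3660, 0.2724, 0.3616)
After 3 ticks: (0.3600, 0.2688, 0.3712)
After 4 ticks: (0.3605, 0.2699, 0.3695)
P(in 2 jobs after 4 ticks) = 0.3605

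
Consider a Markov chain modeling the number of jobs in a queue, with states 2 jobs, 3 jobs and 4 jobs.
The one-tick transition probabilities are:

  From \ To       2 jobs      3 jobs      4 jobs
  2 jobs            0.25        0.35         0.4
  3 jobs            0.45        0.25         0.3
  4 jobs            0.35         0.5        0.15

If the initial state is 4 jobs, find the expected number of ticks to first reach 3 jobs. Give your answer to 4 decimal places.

Let t(s) be the expected number of ticks to first reach 3 jobs from state s, with t(3 jobs) = 0. Conditioning on the first tick:
t(2 jobs) = 1 + 0.25·t(2 jobs) + 0.4·t(4 jobs)
t(4 jobs) = 1 + 0.35·t(2 jobs) + 0.15·t(4 jobs)
Solving: t(2 jobs) = 2.5126, t(4 jobs) = 2.2111.
Expected ticks from 4 jobs to 3 jobs: 2.2111.

2.2111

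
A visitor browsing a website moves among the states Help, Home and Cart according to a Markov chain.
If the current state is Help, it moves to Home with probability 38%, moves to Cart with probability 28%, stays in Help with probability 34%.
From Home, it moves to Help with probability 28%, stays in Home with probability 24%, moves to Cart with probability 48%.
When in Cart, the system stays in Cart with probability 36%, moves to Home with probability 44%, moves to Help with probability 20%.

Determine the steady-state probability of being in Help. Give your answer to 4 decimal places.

0.2654

Let the stationary distribution be π with π = πP and π_1 + π_2 + π_3 = 1.
π_1 = 0.34·π_1 + 0.28·π_2 + 0.2·π_3
π_2 = 0.38·π_1 + 0.24·π_2 + 0.44·π_3
Solving with the normalization constraint gives π = (0.2654, 0.3534, 0.3812).
So the stationary probability of Help is 0.2654.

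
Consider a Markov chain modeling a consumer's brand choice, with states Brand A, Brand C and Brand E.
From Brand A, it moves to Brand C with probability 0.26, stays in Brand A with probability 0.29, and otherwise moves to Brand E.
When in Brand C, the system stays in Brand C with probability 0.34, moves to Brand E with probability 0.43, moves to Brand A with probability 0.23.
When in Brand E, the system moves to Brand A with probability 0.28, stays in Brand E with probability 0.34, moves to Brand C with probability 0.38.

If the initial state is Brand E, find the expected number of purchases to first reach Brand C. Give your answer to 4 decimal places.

2.8897

Let t(s) be the expected number of purchases to first reach Brand C from state s, with t(Brand C) = 0. Conditioning on the first purchase:
t(Brand A) = 1 + 0.29·t(Brand A) + 0.45·t(Brand E)
t(Brand E) = 1 + 0.28·t(Brand A) + 0.34·t(Brand E)
Solving: t(Brand A) = 3.2399, t(Brand E) = 2.8897.
Expected purchases from Brand E to Brand C: 2.8897.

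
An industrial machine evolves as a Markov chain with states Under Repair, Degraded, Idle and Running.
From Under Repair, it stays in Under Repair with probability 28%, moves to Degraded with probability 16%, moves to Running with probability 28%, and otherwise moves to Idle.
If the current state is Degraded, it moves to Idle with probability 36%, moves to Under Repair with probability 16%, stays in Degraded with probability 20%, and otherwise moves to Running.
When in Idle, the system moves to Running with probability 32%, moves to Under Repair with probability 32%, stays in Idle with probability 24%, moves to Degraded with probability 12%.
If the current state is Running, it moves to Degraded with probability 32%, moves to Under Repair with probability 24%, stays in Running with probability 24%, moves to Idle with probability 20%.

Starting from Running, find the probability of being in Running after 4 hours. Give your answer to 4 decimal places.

Propagate the distribution vector 4 hours from Running.
After 0 hours: (0.0000, 0.0000, 0.0000, 1.0000)
After 1 hour: (0.2400, 0.3200, 0.2000, 0.2400)
After 2 hours: (0.2400, 0.2032, 0.2784, 0.2784)
After 3 hours: (0.2556, 0.2015, 0.2628, 0.2800)
After 4 hours: (0.2551, 0.2023, 0.2632, 0.2793)
P(in Running after 4 hours) = 0.2793

0.2793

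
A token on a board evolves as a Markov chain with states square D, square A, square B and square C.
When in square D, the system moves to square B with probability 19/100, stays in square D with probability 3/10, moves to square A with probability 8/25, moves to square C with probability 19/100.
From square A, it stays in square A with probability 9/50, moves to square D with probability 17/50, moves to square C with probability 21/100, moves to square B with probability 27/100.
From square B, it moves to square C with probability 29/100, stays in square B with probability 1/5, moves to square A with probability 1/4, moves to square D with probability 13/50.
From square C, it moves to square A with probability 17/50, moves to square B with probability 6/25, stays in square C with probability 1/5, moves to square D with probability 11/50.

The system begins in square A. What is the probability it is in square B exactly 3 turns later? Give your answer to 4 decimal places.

0.2257

Propagate the distribution vector 3 turns from square A.
After 0 turns: (0.0000, 1.0000, 0.0000, 0.0000)
After 1 turn: (0.3400, 0.1800, 0.2700, 0.2100)
After 2 turns: (0.2796, 0.2801, 0.2176, 0.2227)
After 3 turns: (0.2847, 0.2700, 0.2257, 0.2196)
P(in square B after 3 turns) = 0.2257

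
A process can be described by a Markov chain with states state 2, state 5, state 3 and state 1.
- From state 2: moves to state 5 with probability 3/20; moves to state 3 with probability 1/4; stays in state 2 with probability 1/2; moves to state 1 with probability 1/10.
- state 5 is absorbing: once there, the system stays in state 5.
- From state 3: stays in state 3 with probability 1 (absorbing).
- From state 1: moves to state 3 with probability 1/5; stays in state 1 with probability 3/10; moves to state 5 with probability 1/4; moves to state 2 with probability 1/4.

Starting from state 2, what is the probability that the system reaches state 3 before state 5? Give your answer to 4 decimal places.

Let h(s) be the probability of absorption at state 3 starting from transient state s. Then h(state 3) = 1 and h(state 5) = 0. By first-step analysis:
h(state 2) = 0.5·h(state 2) + 0.15·0 + 0.25·1 + 0.1·h(state 1)
h(state 1) = 0.25·h(state 2) + 0.25·0 + 0.2·1 + 0.3·h(state 1)
Solving: h(state 2) = 0.6000, h(state 1) = 0.5000.
Starting from state 2, the probability is 0.6000.

0.6000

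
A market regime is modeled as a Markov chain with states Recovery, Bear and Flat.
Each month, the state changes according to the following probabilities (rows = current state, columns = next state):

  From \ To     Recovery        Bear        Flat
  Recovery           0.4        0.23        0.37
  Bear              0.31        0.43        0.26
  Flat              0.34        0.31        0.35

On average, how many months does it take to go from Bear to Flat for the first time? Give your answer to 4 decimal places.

Let t(s) be the expected number of months to first reach Flat from state s, with t(Flat) = 0. Conditioning on the first month:
t(Recovery) = 1 + 0.4·t(Recovery) + 0.23·t(Bear)
t(Bear) = 1 + 0.31·t(Recovery) + 0.43·t(Bear)
Solving: t(Recovery) = 2.9553, t(Bear) = 3.3617.
Expected months from Bear to Flat: 3.3617.

3.3617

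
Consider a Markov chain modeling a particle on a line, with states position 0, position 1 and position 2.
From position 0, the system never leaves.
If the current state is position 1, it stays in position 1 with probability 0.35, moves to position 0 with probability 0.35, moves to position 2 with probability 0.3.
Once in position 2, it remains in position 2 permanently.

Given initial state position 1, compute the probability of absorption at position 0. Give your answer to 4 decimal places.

0.5385

Let h(s) be the probability of absorption at position 0 starting from transient state s. Then h(position 0) = 1 and h(position 2) = 0. By first-step analysis:
h(position 1) = 0.35·1 + 0.35·h(position 1) + 0.3·0
Solving: h(position 1) = 0.5385.
Starting from position 1, the probability is 0.5385.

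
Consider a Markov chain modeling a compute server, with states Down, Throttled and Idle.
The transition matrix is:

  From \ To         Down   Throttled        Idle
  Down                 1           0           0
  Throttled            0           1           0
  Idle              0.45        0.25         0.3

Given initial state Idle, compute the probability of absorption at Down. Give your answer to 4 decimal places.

Let h(s) be the probability of absorption at Down starting from transient state s. Then h(Down) = 1 and h(Throttled) = 0. By first-step analysis:
h(Idle) = 0.45·1 + 0.25·0 + 0.3·h(Idle)
Solving: h(Idle) = 0.6429.
Starting from Idle, the probability is 0.6429.

0.6429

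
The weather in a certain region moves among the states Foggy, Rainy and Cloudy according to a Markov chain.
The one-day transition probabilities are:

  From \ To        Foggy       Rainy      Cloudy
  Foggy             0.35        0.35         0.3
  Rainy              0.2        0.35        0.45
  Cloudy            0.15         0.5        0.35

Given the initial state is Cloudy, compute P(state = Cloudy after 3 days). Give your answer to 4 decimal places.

0.3800

Propagate the distribution vector 3 days from Cloudy.
After 0 days: (0.0000, 0.0000, 1.0000)
After 1 day: (0.1500, 0.5000, 0.3500)
After 2 days: (0.2050, 0.4025, 0.3925)
After 3 days: (0.2111, 0.4089, 0.3800)
P(in Cloudy after 3 days) = 0.3800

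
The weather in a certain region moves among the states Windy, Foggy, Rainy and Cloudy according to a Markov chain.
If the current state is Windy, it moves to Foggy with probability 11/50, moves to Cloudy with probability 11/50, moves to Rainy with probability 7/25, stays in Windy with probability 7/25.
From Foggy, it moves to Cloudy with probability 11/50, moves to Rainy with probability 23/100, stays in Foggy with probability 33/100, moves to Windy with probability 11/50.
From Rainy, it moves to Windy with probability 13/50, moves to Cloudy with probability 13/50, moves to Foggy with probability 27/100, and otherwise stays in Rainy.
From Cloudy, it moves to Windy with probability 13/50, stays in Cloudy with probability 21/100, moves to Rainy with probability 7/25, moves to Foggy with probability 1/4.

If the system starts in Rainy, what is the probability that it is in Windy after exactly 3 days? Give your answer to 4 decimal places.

Propagate the distribution vector 3 days from Rainy.
After 0 days: (0.0000, 0.0000, 1.0000, 0.0000)
After 1 day: (0.2600, 0.2700, 0.2100, 0.2600)
After 2 days: (0.2544, 0.2680, 0.2518, 0.2258)
After 3 days: (0.2544, 0.2688, 0.2490, 0.2278)
P(in Windy after 3 days) = 0.2544

0.2544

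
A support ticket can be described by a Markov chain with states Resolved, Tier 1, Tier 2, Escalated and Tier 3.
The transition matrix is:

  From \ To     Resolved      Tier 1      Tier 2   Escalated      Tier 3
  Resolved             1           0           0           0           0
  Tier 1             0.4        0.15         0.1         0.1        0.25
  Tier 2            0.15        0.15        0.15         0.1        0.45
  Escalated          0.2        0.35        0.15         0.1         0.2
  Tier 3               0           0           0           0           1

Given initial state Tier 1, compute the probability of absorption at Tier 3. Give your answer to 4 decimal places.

Let h(s) be the probability of absorption at Tier 3 starting from transient state s. Then h(Tier 3) = 1 and h(Resolved) = 0. By first-step analysis:
h(Tier 1) = 0.4·0 + 0.15·h(Tier 1) + 0.1·h(Tier 2) + 0.1·h(Escalated) + 0.25·1
h(Tier 2) = 0.15·0 + 0.15·h(Tier 1) + 0.15·h(Tier 2) + 0.1·h(Escalated) + 0.45·1
h(Escalated) = 0.2·0 + 0.35·h(Tier 1) + 0.15·h(Tier 2) + 0.1·h(Escalated) + 0.2·1
Solving: h(Tier 1) = 0.4312, h(Tier 2) = 0.6644, h(Escalated) = 0.5006.
Starting from Tier 1, the probability is 0.4312.

0.4312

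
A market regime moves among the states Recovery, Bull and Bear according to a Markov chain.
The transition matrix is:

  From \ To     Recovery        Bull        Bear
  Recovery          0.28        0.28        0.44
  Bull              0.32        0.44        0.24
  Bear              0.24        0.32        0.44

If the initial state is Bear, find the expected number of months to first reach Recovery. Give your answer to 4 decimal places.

3.7162

Let t(s) be the expected number of months to first reach Recovery from state s, with t(Recovery) = 0. Conditioning on the first month:
t(Bull) = 1 + 0.44·t(Bull) + 0.24·t(Bear)
t(Bear) = 1 + 0.32·t(Bull) + 0.44·t(Bear)
Solving: t(Bull) = 3.3784, t(Bear) = 3.7162.
Expected months from Bear to Recovery: 3.7162.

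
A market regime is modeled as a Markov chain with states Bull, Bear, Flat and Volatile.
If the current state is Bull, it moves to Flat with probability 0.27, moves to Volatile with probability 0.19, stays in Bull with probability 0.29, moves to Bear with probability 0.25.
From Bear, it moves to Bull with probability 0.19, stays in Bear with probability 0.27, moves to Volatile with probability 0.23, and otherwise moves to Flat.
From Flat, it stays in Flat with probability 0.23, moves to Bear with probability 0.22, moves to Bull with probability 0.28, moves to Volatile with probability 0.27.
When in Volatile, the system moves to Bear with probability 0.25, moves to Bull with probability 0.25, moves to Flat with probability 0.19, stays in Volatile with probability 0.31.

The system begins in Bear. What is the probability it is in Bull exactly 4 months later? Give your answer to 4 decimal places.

Propagate the distribution vector 4 months from Bear.
After 0 months: (0.0000, 1.0000, 0.0000, 0.0000)
After 1 month: (0.1900, 0.2700, 0.3100, 0.2300)
After 2 months: (0.2507, 0.2461, 0.2500, 0.2532)
After 3 months: (0.2528, 0.2474, 0.2496, 0.2502)
After 4 months: (0.2528, 0.2475, 0.2499, 0.2499)
P(in Bull after 4 months) = 0.2528

0.2528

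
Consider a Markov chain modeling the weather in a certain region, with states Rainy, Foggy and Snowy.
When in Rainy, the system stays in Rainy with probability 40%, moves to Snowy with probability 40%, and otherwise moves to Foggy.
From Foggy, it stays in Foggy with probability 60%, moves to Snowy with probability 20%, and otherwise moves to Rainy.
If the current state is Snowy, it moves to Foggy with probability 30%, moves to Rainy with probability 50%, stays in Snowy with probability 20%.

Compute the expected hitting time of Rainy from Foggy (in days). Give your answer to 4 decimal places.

3.8462

Let t(s) be the expected number of days to first reach Rainy from state s, with t(Rainy) = 0. Conditioning on the first day:
t(Foggy) = 1 + 0.6·t(Foggy) + 0.2·t(Snowy)
t(Snowy) = 1 + 0.3·t(Foggy) + 0.2·t(Snowy)
Solving: t(Foggy) = 3.8462, t(Snowy) = 2.6923.
Expected days from Foggy to Rainy: 3.8462.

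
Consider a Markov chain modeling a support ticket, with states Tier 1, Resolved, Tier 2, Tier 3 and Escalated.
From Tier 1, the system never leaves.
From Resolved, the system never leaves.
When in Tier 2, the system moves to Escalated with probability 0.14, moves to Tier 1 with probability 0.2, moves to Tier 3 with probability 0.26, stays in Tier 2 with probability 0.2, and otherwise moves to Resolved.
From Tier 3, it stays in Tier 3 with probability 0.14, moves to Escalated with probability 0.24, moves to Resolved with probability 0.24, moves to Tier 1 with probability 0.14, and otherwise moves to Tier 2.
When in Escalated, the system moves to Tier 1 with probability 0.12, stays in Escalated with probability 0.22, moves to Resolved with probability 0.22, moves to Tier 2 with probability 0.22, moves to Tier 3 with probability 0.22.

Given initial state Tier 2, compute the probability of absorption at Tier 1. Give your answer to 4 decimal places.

0.4477

Let h(s) be the probability of absorption at Tier 1 starting from transient state s. Then h(Tier 1) = 1 and h(Resolved) = 0. By first-step analysis:
h(Tier 2) = 0.2·1 + 0.2·0 + 0.2·h(Tier 2) + 0.26·h(Tier 3) + 0.14·h(Escalated)
h(Tier 3) = 0.14·1 + 0.24·0 + 0.24·h(Tier 2) + 0.14·h(Tier 3) + 0.24·h(Escalated)
h(Escalated) = 0.12·1 + 0.22·0 + 0.22·h(Tier 2) + 0.22·h(Tier 3) + 0.22·h(Escalated)
Solving: h(Tier 2) = 0.4477, h(Tier 3) = 0.3972, h(Escalated) = 0.3921.
Starting from Tier 2, the probability is 0.4477.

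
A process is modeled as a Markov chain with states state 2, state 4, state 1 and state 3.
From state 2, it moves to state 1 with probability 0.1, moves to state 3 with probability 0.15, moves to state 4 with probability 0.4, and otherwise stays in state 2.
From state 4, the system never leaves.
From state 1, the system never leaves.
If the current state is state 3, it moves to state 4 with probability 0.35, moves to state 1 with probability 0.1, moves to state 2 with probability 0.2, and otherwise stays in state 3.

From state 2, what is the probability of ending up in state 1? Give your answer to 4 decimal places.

0.2038

Let h(s) be the probability of absorption at state 1 starting from transient state s. Then h(state 1) = 1 and h(state 4) = 0. By first-step analysis:
h(state 2) = 0.35·h(state 2) + 0.4·0 + 0.1·1 + 0.15·h(state 3)
h(state 3) = 0.2·h(state 2) + 0.35·0 + 0.1·1 + 0.35·h(state 3)
Solving: h(state 2) = 0.2038, h(state 3) = 0.2166.
Starting from state 2, the probability is 0.2038.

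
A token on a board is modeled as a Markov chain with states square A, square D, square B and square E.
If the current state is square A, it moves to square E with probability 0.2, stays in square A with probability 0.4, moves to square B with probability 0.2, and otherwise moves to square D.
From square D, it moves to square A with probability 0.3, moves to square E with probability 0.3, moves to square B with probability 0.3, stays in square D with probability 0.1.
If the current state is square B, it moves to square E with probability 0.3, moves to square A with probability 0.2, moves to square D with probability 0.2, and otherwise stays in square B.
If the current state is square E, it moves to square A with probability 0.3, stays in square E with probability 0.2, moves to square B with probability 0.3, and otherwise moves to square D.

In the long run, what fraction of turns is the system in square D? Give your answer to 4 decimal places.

Let the stationary distribution be π with π = πP and π_1 + π_2 + π_3 + π_4 = 1.
π_1 = 0.4·π_1 + 0.3·π_2 + 0.2·π_3 + 0.3·π_4
π_2 = 0.2·π_1 + 0.1·π_2 + 0.2·π_3 + 0.2·π_4
π_3 = 0.2·π_1 + 0.3·π_2 + 0.3·π_3 + 0.3·π_4
Solving with the normalization constraint gives π = (0.3034, 0.1818, 0.2697, 0.2451).
So the stationary probability of square D is 0.1818.

0.1818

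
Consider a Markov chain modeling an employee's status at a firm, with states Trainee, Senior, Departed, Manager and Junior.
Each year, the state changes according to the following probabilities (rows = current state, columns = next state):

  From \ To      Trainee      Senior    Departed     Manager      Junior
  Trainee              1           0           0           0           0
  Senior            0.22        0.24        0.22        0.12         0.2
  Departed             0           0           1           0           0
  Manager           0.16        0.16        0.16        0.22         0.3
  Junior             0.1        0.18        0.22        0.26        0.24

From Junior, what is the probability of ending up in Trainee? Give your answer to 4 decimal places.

0.3969

Let h(s) be the probability of absorption at Trainee starting from transient state s. Then h(Trainee) = 1 and h(Departed) = 0. By first-step analysis:
h(Senior) = 0.22·1 + 0.24·h(Senior) + 0.22·0 + 0.12·h(Manager) + 0.2·h(Junior)
h(Manager) = 0.16·1 + 0.16·h(Senior) + 0.16·0 + 0.22·h(Manager) + 0.3·h(Junior)
h(Junior) = 0.1·1 + 0.18·h(Senior) + 0.22·0 + 0.26·h(Manager) + 0.24·h(Junior)
Solving: h(Senior) = 0.4655, h(Manager) = 0.4533, h(Junior) = 0.3969.
Starting from Junior, the probability is 0.3969.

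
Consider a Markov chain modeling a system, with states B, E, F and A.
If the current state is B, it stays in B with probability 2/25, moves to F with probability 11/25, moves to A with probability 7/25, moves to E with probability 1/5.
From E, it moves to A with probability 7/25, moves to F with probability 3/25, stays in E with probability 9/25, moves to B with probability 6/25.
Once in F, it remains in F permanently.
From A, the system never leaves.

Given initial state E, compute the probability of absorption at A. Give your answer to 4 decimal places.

Let h(s) be the probability of absorption at A starting from transient state s. Then h(A) = 1 and h(F) = 0. By first-step analysis:
h(B) = 0.08·h(B) + 0.2·h(E) + 0.44·0 + 0.28·1
h(E) = 0.24·h(B) + 0.36·h(E) + 0.12·0 + 0.28·1
Solving: h(B) = 0.4349, h(E) = 0.6006.
Starting from E, the probability is 0.6006.

0.6006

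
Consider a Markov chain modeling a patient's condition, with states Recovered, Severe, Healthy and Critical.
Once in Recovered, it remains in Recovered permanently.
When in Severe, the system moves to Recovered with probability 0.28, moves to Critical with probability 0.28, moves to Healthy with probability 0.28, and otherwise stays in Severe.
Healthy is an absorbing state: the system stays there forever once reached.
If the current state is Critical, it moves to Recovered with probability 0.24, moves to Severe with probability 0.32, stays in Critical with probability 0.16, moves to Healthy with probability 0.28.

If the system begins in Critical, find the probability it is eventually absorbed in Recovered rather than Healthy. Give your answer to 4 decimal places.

Let h(s) be the probability of absorption at Recovered starting from transient state s. Then h(Recovered) = 1 and h(Healthy) = 0. By first-step analysis:
h(Severe) = 0.28·1 + 0.16·h(Severe) + 0.28·0 + 0.28·h(Critical)
h(Critical) = 0.24·1 + 0.32·h(Severe) + 0.28·0 + 0.16·h(Critical)
Solving: h(Severe) = 0.4909, h(Critical) = 0.4727.
Starting from Critical, the probability is 0.4727.

0.4727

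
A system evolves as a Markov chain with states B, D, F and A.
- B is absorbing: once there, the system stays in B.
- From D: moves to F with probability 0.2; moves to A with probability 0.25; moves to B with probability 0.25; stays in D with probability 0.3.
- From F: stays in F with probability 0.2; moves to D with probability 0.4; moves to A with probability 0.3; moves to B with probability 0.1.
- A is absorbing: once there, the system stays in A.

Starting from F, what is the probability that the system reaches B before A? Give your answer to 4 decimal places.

0.3542

Let h(s) be the probability of absorption at B starting from transient state s. Then h(B) = 1 and h(A) = 0. By first-step analysis:
h(D) = 0.25·1 + 0.3·h(D) + 0.2·h(F) + 0.25·0
h(F) = 0.1·1 + 0.4·h(D) + 0.2·h(F) + 0.3·0
Solving: h(D) = 0.4583, h(F) = 0.3542.
Starting from F, the probability is 0.3542.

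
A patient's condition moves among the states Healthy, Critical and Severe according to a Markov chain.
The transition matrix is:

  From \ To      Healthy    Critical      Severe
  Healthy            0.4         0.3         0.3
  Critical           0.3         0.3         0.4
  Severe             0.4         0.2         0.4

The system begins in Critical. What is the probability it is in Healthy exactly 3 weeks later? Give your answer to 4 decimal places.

Propagate the distribution vector 3 weeks from Critical.
After 0 weeks: (0.0000, 1.0000, 0.0000)
After 1 week: (0.3000, 0.3000, 0.4000)
After 2 weeks: (0.3700, 0.2600, 0.3700)
After 3 weeks: (0.3740, 0.2630, 0.3630)
P(in Healthy after 3 weeks) = 0.3740

0.3740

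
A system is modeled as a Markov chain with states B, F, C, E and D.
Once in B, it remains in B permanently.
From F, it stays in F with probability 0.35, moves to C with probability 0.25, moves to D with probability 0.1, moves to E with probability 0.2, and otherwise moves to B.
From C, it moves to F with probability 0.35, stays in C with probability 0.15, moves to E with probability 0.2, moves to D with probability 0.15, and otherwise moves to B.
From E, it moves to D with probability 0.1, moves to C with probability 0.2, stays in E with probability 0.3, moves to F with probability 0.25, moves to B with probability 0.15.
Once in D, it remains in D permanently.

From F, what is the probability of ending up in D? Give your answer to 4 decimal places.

Let h(s) be the probability of absorption at D starting from transient state s. Then h(D) = 1 and h(B) = 0. By first-step analysis:
h(F) = 0.1·0 + 0.35·h(F) + 0.25·h(C) + 0.2·h(E) + 0.1·1
h(C) = 0.15·0 + 0.35·h(F) + 0.15·h(C) + 0.2·h(E) + 0.15·1
h(E) = 0.15·0 + 0.25·h(F) + 0.2·h(C) + 0.3·h(E) + 0.1·1
Solving: h(F) = 0.4761, h(C) = 0.4783, h(E) = 0.4496.
Starting from F, the probability is 0.4761.

0.4761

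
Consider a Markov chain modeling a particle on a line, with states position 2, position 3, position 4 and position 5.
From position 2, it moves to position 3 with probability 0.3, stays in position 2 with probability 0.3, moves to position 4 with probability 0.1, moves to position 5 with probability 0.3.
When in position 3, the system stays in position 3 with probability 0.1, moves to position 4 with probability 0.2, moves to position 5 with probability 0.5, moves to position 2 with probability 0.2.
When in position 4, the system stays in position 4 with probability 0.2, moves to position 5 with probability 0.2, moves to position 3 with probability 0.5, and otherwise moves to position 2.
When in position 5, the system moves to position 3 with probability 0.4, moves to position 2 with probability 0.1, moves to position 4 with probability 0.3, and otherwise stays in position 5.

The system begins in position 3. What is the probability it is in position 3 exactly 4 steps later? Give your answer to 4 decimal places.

Propagate the distribution vector 4 steps from position 3.
After 0 steps: (0.0000, 1.0000, 0.0000, 0.0000)
After 1 step: (0.2000, 0.1000, 0.2000, 0.5000)
After 2 steps: (0.1500, 0.3700, 0.2300, 0.2500)
After 3 steps: (0.1670, 0.2970, 0.2100, 0.3260)
After 4 steps: (0.1631, 0.3152, 0.2159, 0.3058)
P(in position 3 after 4 steps) = 0.3152

0.3152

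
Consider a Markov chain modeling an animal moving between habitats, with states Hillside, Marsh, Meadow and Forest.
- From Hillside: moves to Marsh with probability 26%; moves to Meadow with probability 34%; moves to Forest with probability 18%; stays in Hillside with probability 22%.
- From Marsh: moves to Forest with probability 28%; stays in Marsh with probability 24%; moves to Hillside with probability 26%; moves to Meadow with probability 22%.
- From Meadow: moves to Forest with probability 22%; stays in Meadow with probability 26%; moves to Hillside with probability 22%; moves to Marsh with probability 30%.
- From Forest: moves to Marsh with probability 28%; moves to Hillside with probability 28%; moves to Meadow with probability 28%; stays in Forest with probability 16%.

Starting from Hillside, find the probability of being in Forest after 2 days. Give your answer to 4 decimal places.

Propagate the distribution vector 2 days from Hillside.
After 0 days: (1.0000, 0.0000, 0.0000, 0.0000)
After 1 day: (0.2200, 0.2600, 0.3400, 0.1800)
After 2 days: (0.2412, 0.2720, 0.2708, 0.2160)
P(in Forest after 2 days) = 0.2160

0.2160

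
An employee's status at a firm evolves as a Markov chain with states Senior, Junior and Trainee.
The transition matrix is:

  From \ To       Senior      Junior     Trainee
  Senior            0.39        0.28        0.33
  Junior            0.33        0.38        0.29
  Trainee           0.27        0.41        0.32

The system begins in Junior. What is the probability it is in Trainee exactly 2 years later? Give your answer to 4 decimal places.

0.3119

Sum over the intermediate state after 1 year:
P = P(Junior→Senior)·P(Senior→Trainee) + P(Junior→Junior)·P(Junior→Trainee) + P(Junior→Trainee)·P(Trainee→Trainee)
  = 0.33×0.33 + 0.38×0.29 + 0.29×0.32
  = 0.1089 + 0.1102 + 0.0928 = 0.3119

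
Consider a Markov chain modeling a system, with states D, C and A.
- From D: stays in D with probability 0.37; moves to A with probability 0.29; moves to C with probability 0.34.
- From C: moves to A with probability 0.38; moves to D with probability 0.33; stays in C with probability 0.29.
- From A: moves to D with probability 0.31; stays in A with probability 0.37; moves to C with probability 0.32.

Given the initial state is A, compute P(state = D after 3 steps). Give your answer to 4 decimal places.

0.3364

Propagate the distribution vector 3 steps from A.
After 0 steps: (0.0000, 0.0000, 1.0000)
After 1 step: (0.3100, 0.3200, 0.3700)
After 2 steps: (0.3350, 0.3166, 0.3484)
After 3 steps: (0.3364, 0.3172, 0.3464)
P(in D after 3 steps) = 0.3364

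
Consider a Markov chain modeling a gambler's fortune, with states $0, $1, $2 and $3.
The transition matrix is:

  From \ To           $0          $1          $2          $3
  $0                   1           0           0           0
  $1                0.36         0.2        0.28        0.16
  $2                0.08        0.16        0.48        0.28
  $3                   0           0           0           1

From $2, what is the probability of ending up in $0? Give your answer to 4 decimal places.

Let h(s) be the probability of absorption at $0 starting from transient state s. Then h($0) = 1 and h($3) = 0. By first-step analysis:
h($1) = 0.36·1 + 0.2·h($1) + 0.28·h($2) + 0.16·0
h($2) = 0.08·1 + 0.16·h($1) + 0.48·h($2) + 0.28·0
Solving: h($1) = 0.5647, h($2) = 0.3276.
Starting from $2, the probability is 0.3276.

0.3276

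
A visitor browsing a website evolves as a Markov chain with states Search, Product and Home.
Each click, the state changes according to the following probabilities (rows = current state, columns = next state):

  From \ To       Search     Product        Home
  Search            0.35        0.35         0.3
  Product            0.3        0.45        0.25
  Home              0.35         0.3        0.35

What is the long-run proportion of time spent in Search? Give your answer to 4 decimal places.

Let the stationary distribution be π with π = πP and π_1 + π_2 + π_3 = 1.
π_1 = 0.35·π_1 + 0.3·π_2 + 0.35·π_3
π_2 = 0.35·π_1 + 0.45·π_2 + 0.3·π_3
Solving with the normalization constraint gives π = (0.3314, 0.3724, 0.2962).
So the stationary probability of Search is 0.3314.

0.3314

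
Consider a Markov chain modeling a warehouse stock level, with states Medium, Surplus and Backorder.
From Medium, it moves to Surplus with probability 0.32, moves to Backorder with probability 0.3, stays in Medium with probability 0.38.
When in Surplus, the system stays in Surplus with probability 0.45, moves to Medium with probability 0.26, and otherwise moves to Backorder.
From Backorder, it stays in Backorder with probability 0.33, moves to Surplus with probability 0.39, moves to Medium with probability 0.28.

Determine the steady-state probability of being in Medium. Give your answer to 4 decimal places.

Let the stationary distribution be π with π = πP and π_1 + π_2 + π_3 = 1.
π_1 = 0.38·π_1 + 0.26·π_2 + 0.28·π_3
π_2 = 0.32·π_1 + 0.45·π_2 + 0.39·π_3
Solving with the normalization constraint gives π = (0.3024, 0.3924, 0.3052).
So the stationary probability of Medium is 0.3024.

0.3024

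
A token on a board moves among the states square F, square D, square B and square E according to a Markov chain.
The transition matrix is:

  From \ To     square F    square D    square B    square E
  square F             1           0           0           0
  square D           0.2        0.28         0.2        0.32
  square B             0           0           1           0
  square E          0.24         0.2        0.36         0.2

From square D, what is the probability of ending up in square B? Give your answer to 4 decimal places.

Let h(s) be the probability of absorption at square B starting from transient state s. Then h(square B) = 1 and h(square F) = 0. By first-step analysis:
h(square D) = 0.2·0 + 0.28·h(square D) + 0.2·1 + 0.32·h(square E)
h(square E) = 0.24·0 + 0.2·h(square D) + 0.36·1 + 0.2·h(square E)
Solving: h(square D) = 0.5375, h(square E) = 0.5844.
Starting from square D, the probability is 0.5375.

0.5375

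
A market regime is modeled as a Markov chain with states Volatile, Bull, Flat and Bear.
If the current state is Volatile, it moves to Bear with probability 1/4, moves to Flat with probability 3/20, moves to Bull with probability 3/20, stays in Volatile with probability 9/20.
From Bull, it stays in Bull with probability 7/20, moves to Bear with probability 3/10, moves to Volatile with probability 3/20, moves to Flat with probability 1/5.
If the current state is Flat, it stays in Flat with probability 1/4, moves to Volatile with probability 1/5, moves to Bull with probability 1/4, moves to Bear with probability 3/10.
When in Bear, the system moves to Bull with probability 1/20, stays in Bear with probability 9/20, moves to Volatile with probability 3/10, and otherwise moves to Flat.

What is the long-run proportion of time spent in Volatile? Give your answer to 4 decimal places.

0.3000

Let the stationary distribution be π with π = πP and π_1 + π_2 + π_3 + π_4 = 1.
π_1 = 0.45·π_1 + 0.15·π_2 + 0.2·π_3 + 0.3·π_4
π_2 = 0.15·π_1 + 0.35·π_2 + 0.25·π_3 + 0.05·π_4
π_3 = 0.15·π_1 + 0.2·π_2 + 0.25·π_3 + 0.2·π_4
Solving with the normalization constraint gives π = (0.3000, 0.1699, 0.1947, 0.3353).
So the stationary probability of Volatile is 0.3000.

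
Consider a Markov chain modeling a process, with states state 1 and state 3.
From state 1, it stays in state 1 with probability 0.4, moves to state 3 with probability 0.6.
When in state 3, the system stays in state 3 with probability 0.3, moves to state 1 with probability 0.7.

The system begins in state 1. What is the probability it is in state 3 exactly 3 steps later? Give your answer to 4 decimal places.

0.4740

Propagate the distribution vector 3 steps from state 1.
After 0 steps: (1.0000, 0.0000)
After 1 step: (0.4000, 0.6000)
After 2 steps: (0.5800, 0.4200)
After 3 steps: (0.5260, 0.4740)
P(in state 3 after 3 steps) = 0.4740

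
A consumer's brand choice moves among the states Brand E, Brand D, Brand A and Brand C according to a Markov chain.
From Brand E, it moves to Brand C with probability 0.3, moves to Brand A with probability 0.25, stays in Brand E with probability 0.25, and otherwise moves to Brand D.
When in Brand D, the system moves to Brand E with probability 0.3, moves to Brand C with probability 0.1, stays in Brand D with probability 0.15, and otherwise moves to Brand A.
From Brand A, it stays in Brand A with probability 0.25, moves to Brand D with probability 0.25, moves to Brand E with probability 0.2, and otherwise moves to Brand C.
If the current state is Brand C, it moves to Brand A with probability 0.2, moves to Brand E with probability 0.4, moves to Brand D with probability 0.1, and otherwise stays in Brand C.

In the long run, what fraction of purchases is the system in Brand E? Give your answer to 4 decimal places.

0.2849

Let the stationary distribution be π with π = πP and π_1 + π_2 + π_3 + π_4 = 1.
π_1 = 0.25·π_1 + 0.3·π_2 + 0.2·π_3 + 0.4·π_4
π_2 = 0.2·π_1 + 0.15·π_2 + 0.25·π_3 + 0.1·π_4
π_3 = 0.25·π_1 + 0.45·π_2 + 0.25·π_3 + 0.2·π_4
Solving with the normalization constraint gives π = (0.2849, 0.1783, 0.2724, 0.2643).
So the stationary probability of Brand E is 0.2849.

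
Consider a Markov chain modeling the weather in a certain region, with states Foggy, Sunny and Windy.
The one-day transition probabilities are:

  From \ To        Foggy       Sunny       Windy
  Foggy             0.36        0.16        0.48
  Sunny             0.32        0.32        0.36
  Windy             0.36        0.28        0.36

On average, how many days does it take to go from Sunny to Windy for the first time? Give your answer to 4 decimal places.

2.5000

Let t(s) be the expected number of days to first reach Windy from state s, with t(Windy) = 0. Conditioning on the first day:
t(Foggy) = 1 + 0.36·t(Foggy) + 0.16·t(Sunny)
t(Sunny) = 1 + 0.32·t(Foggy) + 0.32·t(Sunny)
Solving: t(Foggy) = 2.1875, t(Sunny) = 2.5000.
Expected days from Sunny to Windy: 2.5000.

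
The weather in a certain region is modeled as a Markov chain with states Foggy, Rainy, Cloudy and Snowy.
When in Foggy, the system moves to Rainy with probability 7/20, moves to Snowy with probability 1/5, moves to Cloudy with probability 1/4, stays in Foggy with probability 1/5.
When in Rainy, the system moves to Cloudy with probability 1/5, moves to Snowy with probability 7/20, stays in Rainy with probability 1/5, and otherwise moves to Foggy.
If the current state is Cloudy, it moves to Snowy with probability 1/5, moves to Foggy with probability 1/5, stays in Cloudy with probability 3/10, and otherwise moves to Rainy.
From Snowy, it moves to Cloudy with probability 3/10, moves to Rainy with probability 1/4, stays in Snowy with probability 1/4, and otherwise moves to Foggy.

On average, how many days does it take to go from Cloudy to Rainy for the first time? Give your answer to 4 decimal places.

Let t(s) be the expected number of days to first reach Rainy from state s, with t(Rainy) = 0. Conditioning on the first day:
t(Foggy) = 1 + 0.2·t(Foggy) + 0.25·t(Cloudy) + 0.2·t(Snowy)
t(Cloudy) = 1 + 0.2·t(Foggy) + 0.3·t(Cloudy) + 0.2·t(Snowy)
t(Snowy) = 1 + 0.2·t(Foggy) + 0.3·t(Cloudy) + 0.25·t(Snowy)
Solving: t(Foggy) = 3.1722, t(Cloudy) = 3.3392, t(Snowy) = 3.5149.
Expected days from Cloudy to Rainy: 3.3392.

3.3392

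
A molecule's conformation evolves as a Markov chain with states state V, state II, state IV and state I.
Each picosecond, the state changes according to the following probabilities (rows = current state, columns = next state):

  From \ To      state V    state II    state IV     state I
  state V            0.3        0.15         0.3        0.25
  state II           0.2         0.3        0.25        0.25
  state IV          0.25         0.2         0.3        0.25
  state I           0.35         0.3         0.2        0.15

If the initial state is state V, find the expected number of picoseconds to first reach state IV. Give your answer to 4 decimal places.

3.7531

Let t(s) be the expected number of picoseconds to first reach state IV from state s, with t(state IV) = 0. Conditioning on the first picosecond:
t(state V) = 1 + 0.3·t(state V) + 0.15·t(state II) + 0.25·t(state I)
t(state II) = 1 + 0.2·t(state V) + 0.3·t(state II) + 0.25·t(state I)
t(state I) = 1 + 0.35·t(state V) + 0.3·t(state II) + 0.15·t(state I)
Solving: t(state V) = 3.7531, t(state II) = 3.9739, t(state I) = 4.1244.
Expected picoseconds from state V to state IV: 3.7531.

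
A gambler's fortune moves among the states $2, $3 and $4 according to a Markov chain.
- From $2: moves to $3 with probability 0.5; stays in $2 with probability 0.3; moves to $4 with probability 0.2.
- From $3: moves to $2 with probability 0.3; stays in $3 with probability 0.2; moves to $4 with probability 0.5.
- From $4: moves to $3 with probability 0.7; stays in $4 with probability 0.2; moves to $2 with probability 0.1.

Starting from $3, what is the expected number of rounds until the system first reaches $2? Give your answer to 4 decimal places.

4.4828

Let t(s) be the expected number of rounds to first reach $2 from state s, with t($2) = 0. Conditioning on the first round:
t($3) = 1 + 0.2·t($3) + 0.5·t($4)
t($4) = 1 + 0.7·t($3) + 0.2·t($4)
Solving: t($3) = 4.4828, t($4) = 5.1724.
Expected rounds from $3 to $2: 4.4828.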